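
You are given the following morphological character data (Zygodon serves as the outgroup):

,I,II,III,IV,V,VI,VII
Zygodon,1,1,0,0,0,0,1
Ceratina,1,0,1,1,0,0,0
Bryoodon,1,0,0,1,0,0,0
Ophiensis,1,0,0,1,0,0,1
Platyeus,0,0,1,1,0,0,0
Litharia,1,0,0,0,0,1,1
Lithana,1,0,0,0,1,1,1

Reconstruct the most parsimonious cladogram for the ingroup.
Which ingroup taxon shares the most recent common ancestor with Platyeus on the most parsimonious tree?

Character polarity is set by the outgroup: the derived state is whichever differs from the outgroup's state, so for I, II, VII the derived state is '0', and for the remaining characters it is '1'.
I: derived state '0' in Platyeus only — an autapomorphy, so it tells us nothing about relationships among taxa.
All ingroup taxa share the derived state '0' for II; it defines the ingroup but does not resolve relationships within it.
Only Ceratina and Platyeus show the derived state '1' for III, supporting them as a clade.
IV (derived state '1') is shared by Bryoodon, Ceratina, Ophiensis, and Platyeus — a synapomorphy uniting that clade.
V: derived state '1' in Lithana only — an autapomorphy, so it tells us nothing about relationships among taxa.
Only Lithana and Litharia show the derived state '1' for VI, supporting them as a clade.
VII: derived state '0' in Bryoodon, Ceratina, and Platyeus only — synapomorphy for {Bryoodon, Ceratina, Platyeus}.
Most parsimonious ingroup topology: ((((Ceratina,Platyeus),Bryoodon),Ophiensis),(Litharia,Lithana)).
Platyeus and Ceratina form a cherry on this tree, so they are sister taxa.

Ceratina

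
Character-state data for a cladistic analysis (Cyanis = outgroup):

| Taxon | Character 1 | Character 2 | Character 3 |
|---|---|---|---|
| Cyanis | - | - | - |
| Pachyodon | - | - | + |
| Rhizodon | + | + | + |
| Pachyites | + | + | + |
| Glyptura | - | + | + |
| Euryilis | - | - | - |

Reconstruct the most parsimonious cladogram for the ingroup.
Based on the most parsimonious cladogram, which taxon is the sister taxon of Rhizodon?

Pachyites

The outgroup has state '-' for every character, so '+' is the derived state throughout.
Only Pachyites and Rhizodon show the derived state '+' for Character 1, supporting them as a clade.
Character 2 (derived state '+') is shared by Glyptura, Pachyites, and Rhizodon — a synapomorphy uniting that clade.
Character 3 (derived state '+') is shared by Glyptura, Pachyites, Pachyodon, and Rhizodon — a synapomorphy uniting that clade.
Most parsimonious ingroup topology: ((Pachyodon,((Rhizodon,Pachyites),Glyptura)),Euryilis).
Rhizodon and Pachyites form a cherry on this tree, so they are sister taxa.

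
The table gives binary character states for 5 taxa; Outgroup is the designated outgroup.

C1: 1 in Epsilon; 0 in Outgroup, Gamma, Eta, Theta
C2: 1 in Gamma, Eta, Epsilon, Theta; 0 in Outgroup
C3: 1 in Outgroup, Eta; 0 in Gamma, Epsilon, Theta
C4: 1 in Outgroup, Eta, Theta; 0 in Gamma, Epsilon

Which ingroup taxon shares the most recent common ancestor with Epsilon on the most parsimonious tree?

Gamma

Character polarity is set by the outgroup: the derived state is whichever differs from the outgroup's state, so for C3, C4 the derived state is '0', and for the remaining characters it is '1'.
C1: derived state '1' in Epsilon only — an autapomorphy, so it tells us nothing about relationships among taxa.
All ingroup taxa share the derived state '1' for C2; it defines the ingroup but does not resolve relationships within it.
Only Epsilon, Gamma, and Theta show the derived state '0' for C3, supporting them as a clade.
C4: derived state '0' in Epsilon and Gamma only — synapomorphy for {Epsilon, Gamma}.
Most parsimonious ingroup topology: (((Gamma,Epsilon),Theta),Eta).
Epsilon and Gamma form a cherry on this tree, so they are sister taxa.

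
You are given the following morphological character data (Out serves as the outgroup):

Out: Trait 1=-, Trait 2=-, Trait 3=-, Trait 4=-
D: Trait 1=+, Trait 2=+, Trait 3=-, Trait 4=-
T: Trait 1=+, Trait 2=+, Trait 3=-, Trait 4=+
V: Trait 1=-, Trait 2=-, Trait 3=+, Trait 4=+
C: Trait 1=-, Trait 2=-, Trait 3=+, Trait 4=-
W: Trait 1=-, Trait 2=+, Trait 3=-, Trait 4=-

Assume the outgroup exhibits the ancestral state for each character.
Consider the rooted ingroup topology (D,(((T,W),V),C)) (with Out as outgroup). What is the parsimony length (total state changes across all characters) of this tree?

8

Map each character onto (D,(((T,W),V),C)) (rooted by Out) and count the minimum state changes it requires (Fitch parsimony):
Trait 1: 2; Trait 2: 2; Trait 3: 2; Trait 4: 2.
Total tree length = 8.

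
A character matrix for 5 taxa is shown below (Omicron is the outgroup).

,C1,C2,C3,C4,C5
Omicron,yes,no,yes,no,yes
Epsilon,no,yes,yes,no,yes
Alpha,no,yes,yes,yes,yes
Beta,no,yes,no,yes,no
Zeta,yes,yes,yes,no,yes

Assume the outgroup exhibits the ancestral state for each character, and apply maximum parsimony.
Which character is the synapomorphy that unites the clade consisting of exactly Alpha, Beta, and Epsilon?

C1

Character polarity is set by the outgroup: the derived state is whichever differs from the outgroup's state, so for C1, C3, C5 the derived state is 'no', and for the remaining characters it is 'yes'.
C1: derived state 'no' in Alpha, Beta, and Epsilon only — synapomorphy for {Alpha, Beta, Epsilon}.
C2 (derived state 'yes') is shared by all ingroup taxa — unites the whole ingroup.
C3: derived state 'no' in Beta only — an autapomorphy, so it tells us nothing about relationships among taxa.
C4: derived state 'yes' in Alpha and Beta only — synapomorphy for {Alpha, Beta}.
C5 (derived state 'no') is unique to Beta (autapomorphy; uninformative for grouping).
Most parsimonious ingroup topology: ((Epsilon,(Alpha,Beta)),Zeta).
The clade {Alpha, Beta, Epsilon} is supported by C1: its derived state 'no' occurs in exactly those taxa and in no other taxon (including the outgroup).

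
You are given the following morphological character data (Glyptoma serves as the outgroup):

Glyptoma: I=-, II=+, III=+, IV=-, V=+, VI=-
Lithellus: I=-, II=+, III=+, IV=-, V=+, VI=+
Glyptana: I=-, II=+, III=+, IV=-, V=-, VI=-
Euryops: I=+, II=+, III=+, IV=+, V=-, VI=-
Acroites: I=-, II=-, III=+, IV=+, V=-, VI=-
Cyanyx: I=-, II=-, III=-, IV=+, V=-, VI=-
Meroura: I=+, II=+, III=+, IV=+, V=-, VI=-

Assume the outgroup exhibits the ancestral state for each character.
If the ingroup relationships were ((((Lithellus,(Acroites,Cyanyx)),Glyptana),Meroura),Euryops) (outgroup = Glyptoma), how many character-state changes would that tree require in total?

10

Map each character onto ((((Lithellus,(Acroites,Cyanyx)),Glyptana),Meroura),Euryops) (rooted by Glyptoma) and count the minimum state changes it requires (Fitch parsimony):
I: 2; II: 1; III: 1; IV: 3; V: 2; VI: 1.
Total tree length = 10.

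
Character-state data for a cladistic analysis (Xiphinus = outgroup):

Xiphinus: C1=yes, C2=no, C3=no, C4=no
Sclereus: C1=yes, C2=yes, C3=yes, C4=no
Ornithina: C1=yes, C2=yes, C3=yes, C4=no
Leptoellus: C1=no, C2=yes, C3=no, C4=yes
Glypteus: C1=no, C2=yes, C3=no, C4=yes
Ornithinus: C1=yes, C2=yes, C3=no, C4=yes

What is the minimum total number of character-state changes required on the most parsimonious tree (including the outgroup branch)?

4

Character polarity is set by the outgroup: the derived state is whichever differs from the outgroup's state, so for C1 the derived state is 'no', and for the remaining characters it is 'yes'.
C1: derived state 'no' in Glypteus and Leptoellus only — synapomorphy for {Glypteus, Leptoellus}.
C2 (derived state 'yes') is shared by all ingroup taxa — unites the whole ingroup.
C3: derived state 'yes' in Ornithina and Sclereus only — synapomorphy for {Ornithina, Sclereus}.
Only Glypteus, Leptoellus, and Ornithinus show the derived state 'yes' for C4, supporting them as a clade.
Most parsimonious ingroup topology: ((Sclereus,Ornithina),((Leptoellus,Glypteus),Ornithinus)).
Changes per character on this tree: C1: 1; C2: 1; C3: 1; C4: 1.
Total = 4.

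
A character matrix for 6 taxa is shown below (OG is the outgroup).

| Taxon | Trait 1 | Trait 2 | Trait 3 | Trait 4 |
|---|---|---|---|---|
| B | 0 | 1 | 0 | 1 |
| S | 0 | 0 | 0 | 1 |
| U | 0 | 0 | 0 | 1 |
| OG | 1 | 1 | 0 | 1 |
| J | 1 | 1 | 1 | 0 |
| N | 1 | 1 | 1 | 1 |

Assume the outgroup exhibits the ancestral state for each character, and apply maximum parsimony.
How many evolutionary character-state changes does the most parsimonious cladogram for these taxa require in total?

Character polarity is set by the outgroup: the derived state is whichever differs from the outgroup's state, so for Trait 1, Trait 2, Trait 4 the derived state is '0', and for the remaining characters it is '1'.
Only B, S, and U show the derived state '0' for Trait 1, supporting them as a clade.
Only S and U show the derived state '0' for Trait 2, supporting them as a clade.
Trait 3 (derived state '1') is shared by J and N — a synapomorphy uniting that clade.
Trait 4 (derived state '0') is unique to J (autapomorphy; uninformative for grouping).
Most parsimonious ingroup topology: (((U,S),B),(J,N)).
Changes per character on this tree: Trait 1: 1; Trait 2: 1; Trait 3: 1; Trait 4: 1.
Total = 4.

4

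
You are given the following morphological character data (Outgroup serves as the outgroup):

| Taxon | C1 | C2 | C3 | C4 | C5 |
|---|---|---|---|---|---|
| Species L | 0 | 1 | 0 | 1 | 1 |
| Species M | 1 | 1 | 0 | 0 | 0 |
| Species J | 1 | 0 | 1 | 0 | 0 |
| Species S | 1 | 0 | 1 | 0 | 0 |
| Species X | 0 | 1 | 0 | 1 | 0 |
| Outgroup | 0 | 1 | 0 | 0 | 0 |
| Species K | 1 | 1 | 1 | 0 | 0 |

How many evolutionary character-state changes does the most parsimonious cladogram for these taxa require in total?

Character polarity is set by the outgroup: the derived state is whichever differs from the outgroup's state, so for C2 the derived state is '0', and for the remaining characters it is '1'.
C1 (derived state '1') is shared by Species J, Species K, Species M, and Species S — a synapomorphy uniting that clade.
Only Species J and Species S show the derived state '0' for C2, supporting them as a clade.
C3: derived state '1' in Species J, Species K, and Species S only — synapomorphy for {Species J, Species K, Species S}.
C4: derived state '1' in Species L and Species X only — synapomorphy for {Species L, Species X}.
C5: derived state '1' in Species L only — an autapomorphy, so it tells us nothing about relationships among taxa.
Most parsimonious ingroup topology: ((((Species S,Species J),Species K),Species M),(Species X,Species L)).
Changes per character on this tree: C1: 1; C2: 1; C3: 1; C4: 1; C5: 1.
Total = 5.

5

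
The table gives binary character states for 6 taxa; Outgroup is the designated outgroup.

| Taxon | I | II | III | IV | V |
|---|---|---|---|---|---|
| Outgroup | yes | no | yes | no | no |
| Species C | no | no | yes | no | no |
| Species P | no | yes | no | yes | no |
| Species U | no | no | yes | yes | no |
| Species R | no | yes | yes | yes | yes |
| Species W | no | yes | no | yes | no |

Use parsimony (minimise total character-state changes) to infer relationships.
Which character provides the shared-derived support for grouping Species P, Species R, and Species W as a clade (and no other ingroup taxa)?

II

Character polarity is set by the outgroup: the derived state is whichever differs from the outgroup's state, so for I, III the derived state is 'no', and for the remaining characters it is 'yes'.
All ingroup taxa share the derived state 'no' for I; it defines the ingroup but does not resolve relationships within it.
Only Species P, Species R, and Species W show the derived state 'yes' for II, supporting them as a clade.
III: derived state 'no' in Species P and Species W only — synapomorphy for {Species P, Species W}.
IV: derived state 'yes' in Species P, Species R, Species U, and Species W only — synapomorphy for {Species P, Species R, Species U, Species W}.
V: derived state 'yes' in Species R only — an autapomorphy, so it tells us nothing about relationships among taxa.
Most parsimonious ingroup topology: (Species C,(((Species P,Species W),Species R),Species U)).
The clade {Species P, Species R, Species W} is supported by II: its derived state 'yes' occurs in exactly those taxa and in no other taxon (including the outgroup).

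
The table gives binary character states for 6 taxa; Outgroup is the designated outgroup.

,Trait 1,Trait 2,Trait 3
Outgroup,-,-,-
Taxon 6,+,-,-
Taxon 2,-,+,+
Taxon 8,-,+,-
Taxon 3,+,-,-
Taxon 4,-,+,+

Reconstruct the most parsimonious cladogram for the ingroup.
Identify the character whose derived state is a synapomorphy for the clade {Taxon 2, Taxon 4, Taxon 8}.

The outgroup has state '-' for every character, so '+' is the derived state throughout.
Trait 1: derived state '+' in Taxon 3 and Taxon 6 only — synapomorphy for {Taxon 3, Taxon 6}.
Trait 2 (derived state '+') is shared by Taxon 2, Taxon 4, and Taxon 8 — a synapomorphy uniting that clade.
Trait 3: derived state '+' in Taxon 2 and Taxon 4 only — synapomorphy for {Taxon 2, Taxon 4}.
Most parsimonious ingroup topology: ((Taxon 6,Taxon 3),((Taxon 2,Taxon 4),Taxon 8)).
The clade {Taxon 2, Taxon 4, Taxon 8} is supported by Trait 2: its derived state '+' occurs in exactly those taxa and in no other taxon (including the outgroup).

Trait 2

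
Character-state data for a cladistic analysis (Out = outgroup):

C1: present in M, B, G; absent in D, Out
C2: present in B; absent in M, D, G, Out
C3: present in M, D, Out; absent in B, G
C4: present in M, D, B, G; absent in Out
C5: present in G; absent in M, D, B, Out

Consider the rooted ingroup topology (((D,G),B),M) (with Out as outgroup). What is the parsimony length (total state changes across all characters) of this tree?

7

Map each character onto (((D,G),B),M) (rooted by Out) and count the minimum state changes it requires (Fitch parsimony):
C1: 2; C2: 1; C3: 2; C4: 1; C5: 1.
Total tree length = 7.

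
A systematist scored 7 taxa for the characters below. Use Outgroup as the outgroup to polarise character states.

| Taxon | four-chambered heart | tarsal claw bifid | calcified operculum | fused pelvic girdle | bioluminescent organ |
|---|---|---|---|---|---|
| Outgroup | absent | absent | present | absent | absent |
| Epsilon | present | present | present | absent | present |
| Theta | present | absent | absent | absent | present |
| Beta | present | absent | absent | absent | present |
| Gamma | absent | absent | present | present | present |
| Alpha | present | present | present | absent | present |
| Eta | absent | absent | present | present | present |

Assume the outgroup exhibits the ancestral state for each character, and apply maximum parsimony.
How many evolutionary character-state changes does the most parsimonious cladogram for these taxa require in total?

Character polarity is set by the outgroup: the derived state is whichever differs from the outgroup's state, so for calcified operculum the derived state is 'absent', and for the remaining characters it is 'present'.
four-chambered heart (derived state 'present') is shared by Alpha, Beta, Epsilon, and Theta — a synapomorphy uniting that clade.
tarsal claw bifid: derived state 'present' in Alpha and Epsilon only — synapomorphy for {Alpha, Epsilon}.
Only Beta and Theta show the derived state 'absent' for calcified operculum, supporting them as a clade.
fused pelvic girdle (derived state 'present') is shared by Eta and Gamma — a synapomorphy uniting that clade.
All ingroup taxa share the derived state 'present' for bioluminescent organ; it defines the ingroup but does not resolve relationships within it.
Most parsimonious ingroup topology: (((Epsilon,Alpha),(Theta,Beta)),(Gamma,Eta)).
Changes per character on this tree: four-chambered heart: 1; tarsal claw bifid: 1; calcified operculum: 1; fused pelvic girdle: 1; bioluminescent organ: 1.
Total = 5.

5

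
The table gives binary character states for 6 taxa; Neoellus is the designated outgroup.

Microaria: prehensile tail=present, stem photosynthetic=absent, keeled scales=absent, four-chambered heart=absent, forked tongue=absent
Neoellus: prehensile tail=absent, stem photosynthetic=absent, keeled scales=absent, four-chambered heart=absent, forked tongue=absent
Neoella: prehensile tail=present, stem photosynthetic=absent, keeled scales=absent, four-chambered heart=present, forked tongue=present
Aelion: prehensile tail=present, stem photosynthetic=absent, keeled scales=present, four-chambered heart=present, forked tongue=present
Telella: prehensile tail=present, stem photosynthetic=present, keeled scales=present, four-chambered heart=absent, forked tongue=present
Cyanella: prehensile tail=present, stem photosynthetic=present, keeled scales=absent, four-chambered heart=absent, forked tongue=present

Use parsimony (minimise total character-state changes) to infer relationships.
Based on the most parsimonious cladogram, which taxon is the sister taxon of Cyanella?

Telella

The outgroup has state 'absent' for every character, so 'present' is the derived state throughout.
prehensile tail (derived state 'present') is shared by all ingroup taxa — unites the whole ingroup.
stem photosynthetic: derived state 'present' in Cyanella and Telella only — synapomorphy for {Cyanella, Telella}.
keeled scales (state 'present') occurs in Aelion and Telella but conflicts with the nesting implied by the other characters — most parsimoniously interpreted as homoplasy.
four-chambered heart (derived state 'present') is shared by Aelion and Neoella — a synapomorphy uniting that clade.
forked tongue (derived state 'present') is shared by Aelion, Cyanella, Neoella, and Telella — a synapomorphy uniting that clade.
Most parsimonious ingroup topology: (((Telella,Cyanella),(Aelion,Neoella)),Microaria).
Cyanella and Telella form a cherry on this tree, so they are sister taxa.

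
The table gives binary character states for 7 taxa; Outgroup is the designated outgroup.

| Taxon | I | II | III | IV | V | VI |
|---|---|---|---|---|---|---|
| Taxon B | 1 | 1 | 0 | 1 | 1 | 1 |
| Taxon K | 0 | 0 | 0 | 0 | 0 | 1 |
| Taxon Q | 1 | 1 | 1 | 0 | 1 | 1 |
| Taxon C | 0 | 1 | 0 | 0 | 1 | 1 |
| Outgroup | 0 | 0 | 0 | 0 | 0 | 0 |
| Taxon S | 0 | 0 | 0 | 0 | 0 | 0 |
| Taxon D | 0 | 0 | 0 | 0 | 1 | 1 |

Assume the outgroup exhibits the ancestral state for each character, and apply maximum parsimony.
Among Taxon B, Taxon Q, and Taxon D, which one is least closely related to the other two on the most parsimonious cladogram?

The outgroup has state '0' for every character, so '1' is the derived state throughout.
I (derived state '1') is shared by Taxon B and Taxon Q — a synapomorphy uniting that clade.
II (derived state '1') is shared by Taxon B, Taxon C, and Taxon Q — a synapomorphy uniting that clade.
III: derived state '1' in Taxon Q only — an autapomorphy, so it tells us nothing about relationships among taxa.
IV: derived state '1' in Taxon B only — an autapomorphy, so it tells us nothing about relationships among taxa.
V: derived state '1' in Taxon B, Taxon C, Taxon D, and Taxon Q only — synapomorphy for {Taxon B, Taxon C, Taxon D, Taxon Q}.
VI: derived state '1' in Taxon B, Taxon C, Taxon D, Taxon K, and Taxon Q only — synapomorphy for {Taxon B, Taxon C, Taxon D, Taxon K, Taxon Q}.
Most parsimonious ingroup topology: (((((Taxon B,Taxon Q),Taxon C),Taxon D),Taxon K),Taxon S).
Taxon Q and Taxon B share a more recent common ancestor with each other than either does with Taxon D, so Taxon D is the least closely related of the three.

Taxon D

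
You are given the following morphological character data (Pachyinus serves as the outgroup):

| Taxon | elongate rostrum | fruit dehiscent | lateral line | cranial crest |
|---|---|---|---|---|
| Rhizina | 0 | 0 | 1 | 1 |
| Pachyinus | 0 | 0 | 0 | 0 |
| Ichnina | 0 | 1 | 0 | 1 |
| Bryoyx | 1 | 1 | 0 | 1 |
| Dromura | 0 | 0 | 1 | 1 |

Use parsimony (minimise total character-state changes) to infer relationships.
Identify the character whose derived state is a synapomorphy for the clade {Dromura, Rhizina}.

The outgroup has state '0' for every character, so '1' is the derived state throughout.
elongate rostrum (derived state '1') is unique to Bryoyx (autapomorphy; uninformative for grouping).
fruit dehiscent: derived state '1' in Bryoyx and Ichnina only — synapomorphy for {Bryoyx, Ichnina}.
lateral line (derived state '1') is shared by Dromura and Rhizina — a synapomorphy uniting that clade.
All ingroup taxa share the derived state '1' for cranial crest; it defines the ingroup but does not resolve relationships within it.
Most parsimonious ingroup topology: ((Rhizina,Dromura),(Ichnina,Bryoyx)).
The clade {Dromura, Rhizina} is supported by lateral line: its derived state '1' occurs in exactly those taxa and in no other taxon (including the outgroup).

lateral line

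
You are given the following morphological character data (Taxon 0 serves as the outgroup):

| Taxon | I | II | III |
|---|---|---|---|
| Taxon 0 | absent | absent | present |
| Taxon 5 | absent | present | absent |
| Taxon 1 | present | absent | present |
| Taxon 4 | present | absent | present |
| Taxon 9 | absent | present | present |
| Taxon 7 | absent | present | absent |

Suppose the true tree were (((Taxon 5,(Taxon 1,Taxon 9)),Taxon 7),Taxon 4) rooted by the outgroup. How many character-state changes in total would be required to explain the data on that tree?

6

Map each character onto (((Taxon 5,(Taxon 1,Taxon 9)),Taxon 7),Taxon 4) (rooted by Taxon 0) and count the minimum state changes it requires (Fitch parsimony):
I: 2; II: 2; III: 2.
Total tree length = 6.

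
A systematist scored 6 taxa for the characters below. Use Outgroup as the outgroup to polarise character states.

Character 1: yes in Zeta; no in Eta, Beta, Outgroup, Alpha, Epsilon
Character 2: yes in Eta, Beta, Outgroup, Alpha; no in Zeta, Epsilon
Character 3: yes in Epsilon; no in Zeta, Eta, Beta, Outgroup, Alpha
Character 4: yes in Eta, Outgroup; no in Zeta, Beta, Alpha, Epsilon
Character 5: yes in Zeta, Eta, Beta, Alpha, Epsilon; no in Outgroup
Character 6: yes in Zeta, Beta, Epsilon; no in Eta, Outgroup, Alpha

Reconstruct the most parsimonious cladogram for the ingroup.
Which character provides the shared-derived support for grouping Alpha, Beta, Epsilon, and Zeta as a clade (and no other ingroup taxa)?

Character 4

Character polarity is set by the outgroup: the derived state is whichever differs from the outgroup's state, so for Character 2, Character 4 the derived state is 'no', and for the remaining characters it is 'yes'.
Character 1: derived state 'yes' in Zeta only — an autapomorphy, so it tells us nothing about relationships among taxa.
Character 2 (derived state 'no') is shared by Epsilon and Zeta — a synapomorphy uniting that clade.
Character 3 (derived state 'yes') is unique to Epsilon (autapomorphy; uninformative for grouping).
Character 4 (derived state 'no') is shared by Alpha, Beta, Epsilon, and Zeta — a synapomorphy uniting that clade.
All ingroup taxa share the derived state 'yes' for Character 5; it defines the ingroup but does not resolve relationships within it.
Character 6 (derived state 'yes') is shared by Beta, Epsilon, and Zeta — a synapomorphy uniting that clade.
Most parsimonious ingroup topology: ((((Zeta,Epsilon),Beta),Alpha),Eta).
The clade {Alpha, Beta, Epsilon, Zeta} is supported by Character 4: its derived state 'no' occurs in exactly those taxa and in no other taxon (including the outgroup).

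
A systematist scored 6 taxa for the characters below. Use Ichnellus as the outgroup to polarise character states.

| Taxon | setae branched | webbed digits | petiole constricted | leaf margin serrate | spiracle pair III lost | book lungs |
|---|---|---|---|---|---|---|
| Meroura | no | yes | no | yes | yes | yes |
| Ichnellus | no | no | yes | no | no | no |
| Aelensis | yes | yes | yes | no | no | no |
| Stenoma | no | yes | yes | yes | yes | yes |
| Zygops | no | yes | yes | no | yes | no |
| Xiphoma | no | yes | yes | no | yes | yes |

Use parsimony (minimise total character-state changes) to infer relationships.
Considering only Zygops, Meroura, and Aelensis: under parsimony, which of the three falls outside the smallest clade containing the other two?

Character polarity is set by the outgroup: the derived state is whichever differs from the outgroup's state, so for petiole constricted the derived state is 'no', and for the remaining characters it is 'yes'.
setae branched (derived state 'yes') is unique to Aelensis (autapomorphy; uninformative for grouping).
All ingroup taxa share the derived state 'yes' for webbed digits; it defines the ingroup but does not resolve relationships within it.
petiole constricted: derived state 'no' in Meroura only — an autapomorphy, so it tells us nothing about relationships among taxa.
leaf margin serrate: derived state 'yes' in Meroura and Stenoma only — synapomorphy for {Meroura, Stenoma}.
spiracle pair III lost (derived state 'yes') is shared by Meroura, Stenoma, Xiphoma, and Zygops — a synapomorphy uniting that clade.
book lungs: derived state 'yes' in Meroura, Stenoma, and Xiphoma only — synapomorphy for {Meroura, Stenoma, Xiphoma}.
Most parsimonious ingroup topology: (((Xiphoma,(Meroura,Stenoma)),Zygops),Aelensis).
Zygops and Meroura share a more recent common ancestor with each other than either does with Aelensis, so Aelensis is the least closely related of the three.

Aelensis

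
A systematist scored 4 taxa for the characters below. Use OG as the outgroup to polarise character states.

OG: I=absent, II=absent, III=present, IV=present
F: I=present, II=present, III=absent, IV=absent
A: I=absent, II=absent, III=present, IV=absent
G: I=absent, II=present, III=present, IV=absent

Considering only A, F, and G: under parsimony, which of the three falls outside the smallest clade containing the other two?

Character polarity is set by the outgroup: the derived state is whichever differs from the outgroup's state, so for III, IV the derived state is 'absent', and for the remaining characters it is 'present'.
I: derived state 'present' in F only — an autapomorphy, so it tells us nothing about relationships among taxa.
II (derived state 'present') is shared by F and G — a synapomorphy uniting that clade.
III: derived state 'absent' in F only — an autapomorphy, so it tells us nothing about relationships among taxa.
IV (derived state 'absent') is shared by all ingroup taxa — unites the whole ingroup.
Most parsimonious ingroup topology: ((F,G),A).
F and G share a more recent common ancestor with each other than either does with A, so A is the least closely related of the three.

A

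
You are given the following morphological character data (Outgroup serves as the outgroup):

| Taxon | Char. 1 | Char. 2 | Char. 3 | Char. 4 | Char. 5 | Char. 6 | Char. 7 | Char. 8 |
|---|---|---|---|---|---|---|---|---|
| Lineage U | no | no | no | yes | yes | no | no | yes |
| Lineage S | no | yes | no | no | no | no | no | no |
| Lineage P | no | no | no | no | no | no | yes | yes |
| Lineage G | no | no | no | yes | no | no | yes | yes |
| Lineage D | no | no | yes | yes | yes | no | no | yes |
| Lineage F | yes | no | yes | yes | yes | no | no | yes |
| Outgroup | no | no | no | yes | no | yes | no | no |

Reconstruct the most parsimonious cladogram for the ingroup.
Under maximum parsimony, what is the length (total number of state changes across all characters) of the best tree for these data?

Character polarity is set by the outgroup: the derived state is whichever differs from the outgroup's state, so for Char. 4, Char. 6 the derived state is 'no', and for the remaining characters it is 'yes'.
Char. 1 (derived state 'yes') is unique to Lineage F (autapomorphy; uninformative for grouping).
Char. 2: derived state 'yes' in Lineage S only — an autapomorphy, so it tells us nothing about relationships among taxa.
Char. 3 (derived state 'yes') is shared by Lineage D and Lineage F — a synapomorphy uniting that clade.
Char. 4 (state 'no') occurs in Lineage P and Lineage S but conflicts with the nesting implied by the other characters — most parsimoniously interpreted as homoplasy.
Char. 5: derived state 'yes' in Lineage D, Lineage F, and Lineage U only — synapomorphy for {Lineage D, Lineage F, Lineage U}.
All ingroup taxa share the derived state 'no' for Char. 6; it defines the ingroup but does not resolve relationships within it.
Char. 7: derived state 'yes' in Lineage G and Lineage P only — synapomorphy for {Lineage G, Lineage P}.
Only Lineage D, Lineage F, Lineage G, Lineage P, and Lineage U show the derived state 'yes' for Char. 8, supporting them as a clade.
Most parsimonious ingroup topology: (((Lineage P,Lineage G),((Lineage F,Lineage D),Lineage U)),Lineage S).
Changes per character on this tree: Char. 1: 1; Char. 2: 1; Char. 3: 1; Char. 4: 2; Char. 5: 1; Char. 6: 1; Char. 7: 1; Char. 8: 1.
Total = 9.

9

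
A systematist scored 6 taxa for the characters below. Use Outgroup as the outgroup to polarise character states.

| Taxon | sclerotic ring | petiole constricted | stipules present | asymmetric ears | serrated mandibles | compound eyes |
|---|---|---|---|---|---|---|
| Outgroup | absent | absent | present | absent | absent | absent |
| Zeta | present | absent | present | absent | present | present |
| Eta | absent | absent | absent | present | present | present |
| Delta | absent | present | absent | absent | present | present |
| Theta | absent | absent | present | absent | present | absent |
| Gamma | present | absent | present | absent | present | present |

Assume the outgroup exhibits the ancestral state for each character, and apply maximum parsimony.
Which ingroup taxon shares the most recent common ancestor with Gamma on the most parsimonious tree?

Zeta

Character polarity is set by the outgroup: the derived state is whichever differs from the outgroup's state, so for stipules present the derived state is 'absent', and for the remaining characters it is 'present'.
sclerotic ring: derived state 'present' in Gamma and Zeta only — synapomorphy for {Gamma, Zeta}.
petiole constricted: derived state 'present' in Delta only — an autapomorphy, so it tells us nothing about relationships among taxa.
Only Delta and Eta show the derived state 'absent' for stipules present, supporting them as a clade.
asymmetric ears: derived state 'present' in Eta only — an autapomorphy, so it tells us nothing about relationships among taxa.
serrated mandibles (derived state 'present') is shared by all ingroup taxa — unites the whole ingroup.
compound eyes: derived state 'present' in Delta, Eta, Gamma, and Zeta only — synapomorphy for {Delta, Eta, Gamma, Zeta}.
Most parsimonious ingroup topology: (((Zeta,Gamma),(Eta,Delta)),Theta).
Gamma and Zeta form a cherry on this tree, so they are sister taxa.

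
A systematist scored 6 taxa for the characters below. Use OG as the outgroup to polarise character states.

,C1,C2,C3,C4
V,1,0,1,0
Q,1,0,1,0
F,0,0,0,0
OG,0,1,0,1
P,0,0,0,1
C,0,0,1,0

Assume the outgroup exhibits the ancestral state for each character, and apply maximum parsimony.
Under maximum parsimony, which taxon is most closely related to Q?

V

Character polarity is set by the outgroup: the derived state is whichever differs from the outgroup's state, so for C2, C4 the derived state is '0', and for the remaining characters it is '1'.
Only Q and V show the derived state '1' for C1, supporting them as a clade.
All ingroup taxa share the derived state '0' for C2; it defines the ingroup but does not resolve relationships within it.
Only C, Q, and V show the derived state '1' for C3, supporting them as a clade.
Only C, F, Q, and V show the derived state '0' for C4, supporting them as a clade.
Most parsimonious ingroup topology: (P,(((Q,V),C),F)).
Q and V form a cherry on this tree, so they are sister taxa.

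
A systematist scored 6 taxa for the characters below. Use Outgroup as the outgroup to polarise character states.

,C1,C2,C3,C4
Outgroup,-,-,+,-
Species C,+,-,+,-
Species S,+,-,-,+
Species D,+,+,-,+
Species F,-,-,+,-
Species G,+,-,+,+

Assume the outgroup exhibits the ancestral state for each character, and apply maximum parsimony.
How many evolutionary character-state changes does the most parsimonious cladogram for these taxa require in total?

Character polarity is set by the outgroup: the derived state is whichever differs from the outgroup's state, so for C3 the derived state is '-', and for the remaining characters it is '+'.
C1 (derived state '+') is shared by Species C, Species D, Species G, and Species S — a synapomorphy uniting that clade.
C2: derived state '+' in Species D only — an autapomorphy, so it tells us nothing about relationships among taxa.
C3 (derived state '-') is shared by Species D and Species S — a synapomorphy uniting that clade.
C4: derived state '+' in Species D, Species G, and Species S only — synapomorphy for {Species D, Species G, Species S}.
Most parsimonious ingroup topology: (Species F,(Species C,((Species S,Species D),Species G))).
Changes per character on this tree: C1: 1; C2: 1; C3: 1; C4: 1.
Total = 4.

4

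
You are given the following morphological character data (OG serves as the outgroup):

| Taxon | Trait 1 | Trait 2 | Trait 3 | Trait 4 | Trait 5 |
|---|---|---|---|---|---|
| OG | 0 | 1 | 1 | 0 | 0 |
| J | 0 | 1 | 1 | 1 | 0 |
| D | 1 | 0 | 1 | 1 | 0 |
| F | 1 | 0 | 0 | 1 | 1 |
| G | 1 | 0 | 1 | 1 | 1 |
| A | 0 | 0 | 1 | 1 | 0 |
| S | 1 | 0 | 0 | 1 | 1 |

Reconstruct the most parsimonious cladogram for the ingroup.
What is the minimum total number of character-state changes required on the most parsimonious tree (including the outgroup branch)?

5

Character polarity is set by the outgroup: the derived state is whichever differs from the outgroup's state, so for Trait 2, Trait 3 the derived state is '0', and for the remaining characters it is '1'.
Trait 1 (derived state '1') is shared by D, F, G, and S — a synapomorphy uniting that clade.
Only A, D, F, G, and S show the derived state '0' for Trait 2, supporting them as a clade.
Trait 3: derived state '0' in F and S only — synapomorphy for {F, S}.
All ingroup taxa share the derived state '1' for Trait 4; it defines the ingroup but does not resolve relationships within it.
Only F, G, and S show the derived state '1' for Trait 5, supporting them as a clade.
Most parsimonious ingroup topology: (J,((D,((F,S),G)),A)).
Changes per character on this tree: Trait 1: 1; Trait 2: 1; Trait 3: 1; Trait 4: 1; Trait 5: 1.
Total = 5.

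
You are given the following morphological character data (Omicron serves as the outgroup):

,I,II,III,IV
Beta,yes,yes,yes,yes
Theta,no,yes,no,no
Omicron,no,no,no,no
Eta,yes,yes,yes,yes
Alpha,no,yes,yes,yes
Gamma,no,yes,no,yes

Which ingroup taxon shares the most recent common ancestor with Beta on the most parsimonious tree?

The outgroup has state 'no' for every character, so 'yes' is the derived state throughout.
I (derived state 'yes') is shared by Beta and Eta — a synapomorphy uniting that clade.
All ingroup taxa share the derived state 'yes' for II; it defines the ingroup but does not resolve relationships within it.
III (derived state 'yes') is shared by Alpha, Beta, and Eta — a synapomorphy uniting that clade.
IV (derived state 'yes') is shared by Alpha, Beta, Eta, and Gamma — a synapomorphy uniting that clade.
Most parsimonious ingroup topology: ((((Eta,Beta),Alpha),Gamma),Theta).
Beta and Eta form a cherry on this tree, so they are sister taxa.

Eta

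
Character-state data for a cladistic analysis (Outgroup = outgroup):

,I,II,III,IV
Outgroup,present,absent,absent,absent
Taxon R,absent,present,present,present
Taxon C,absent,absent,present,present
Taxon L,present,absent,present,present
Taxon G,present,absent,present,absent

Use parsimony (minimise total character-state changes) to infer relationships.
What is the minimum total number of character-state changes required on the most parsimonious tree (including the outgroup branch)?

Character polarity is set by the outgroup: the derived state is whichever differs from the outgroup's state, so for I the derived state is 'absent', and for the remaining characters it is 'present'.
I (derived state 'absent') is shared by Taxon C and Taxon R — a synapomorphy uniting that clade.
II: derived state 'present' in Taxon R only — an autapomorphy, so it tells us nothing about relationships among taxa.
All ingroup taxa share the derived state 'present' for III; it defines the ingroup but does not resolve relationships within it.
IV (derived state 'present') is shared by Taxon C, Taxon L, and Taxon R — a synapomorphy uniting that clade.
Most parsimonious ingroup topology: (((Taxon R,Taxon C),Taxon L),Taxon G).
Changes per character on this tree: I: 1; II: 1; III: 1; IV: 1.
Total = 4.

4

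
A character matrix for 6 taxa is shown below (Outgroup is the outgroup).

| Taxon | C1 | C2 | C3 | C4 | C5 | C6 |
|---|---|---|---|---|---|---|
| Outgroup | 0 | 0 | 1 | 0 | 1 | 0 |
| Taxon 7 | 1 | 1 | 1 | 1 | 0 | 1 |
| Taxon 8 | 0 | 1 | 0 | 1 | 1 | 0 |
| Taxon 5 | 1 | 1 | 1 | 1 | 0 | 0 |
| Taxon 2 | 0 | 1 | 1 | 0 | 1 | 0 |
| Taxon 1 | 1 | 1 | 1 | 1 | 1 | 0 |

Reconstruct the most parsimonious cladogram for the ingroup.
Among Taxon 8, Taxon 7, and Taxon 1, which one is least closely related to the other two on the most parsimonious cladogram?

Character polarity is set by the outgroup: the derived state is whichever differs from the outgroup's state, so for C3, C5 the derived state is '0', and for the remaining characters it is '1'.
Only Taxon 1, Taxon 5, and Taxon 7 show the derived state '1' for C1, supporting them as a clade.
C2 (derived state '1') is shared by all ingroup taxa — unites the whole ingroup.
C3 (derived state '0') is unique to Taxon 8 (autapomorphy; uninformative for grouping).
C4 (derived state '1') is shared by Taxon 1, Taxon 5, Taxon 7, and Taxon 8 — a synapomorphy uniting that clade.
C5 (derived state '0') is shared by Taxon 5 and Taxon 7 — a synapomorphy uniting that clade.
C6 (derived state '1') is unique to Taxon 7 (autapomorphy; uninformative for grouping).
Most parsimonious ingroup topology: ((((Taxon 7,Taxon 5),Taxon 1),Taxon 8),Taxon 2).
Taxon 7 and Taxon 1 share a more recent common ancestor with each other than either does with Taxon 8, so Taxon 8 is the least closely related of the three.

Taxon 8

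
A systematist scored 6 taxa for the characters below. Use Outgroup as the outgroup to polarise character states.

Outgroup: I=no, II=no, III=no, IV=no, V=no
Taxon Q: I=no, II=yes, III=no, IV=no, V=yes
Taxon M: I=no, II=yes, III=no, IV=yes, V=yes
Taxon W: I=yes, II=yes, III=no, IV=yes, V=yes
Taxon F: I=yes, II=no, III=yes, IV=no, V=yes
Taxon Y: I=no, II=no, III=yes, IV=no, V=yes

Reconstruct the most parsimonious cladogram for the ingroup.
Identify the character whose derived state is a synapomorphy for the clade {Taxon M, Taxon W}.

The outgroup has state 'no' for every character, so 'yes' is the derived state throughout.
I (state 'yes') occurs in Taxon F and Taxon W but conflicts with the nesting implied by the other characters — most parsimoniously interpreted as homoplasy.
Only Taxon M, Taxon Q, and Taxon W show the derived state 'yes' for II, supporting them as a clade.
III (derived state 'yes') is shared by Taxon F and Taxon Y — a synapomorphy uniting that clade.
IV: derived state 'yes' in Taxon M and Taxon W only — synapomorphy for {Taxon M, Taxon W}.
V (derived state 'yes') is shared by all ingroup taxa — unites the whole ingroup.
Most parsimonious ingroup topology: ((Taxon Q,(Taxon M,Taxon W)),(Taxon F,Taxon Y)).
The clade {Taxon M, Taxon W} is supported by IV: its derived state 'yes' occurs in exactly those taxa and in no other taxon (including the outgroup).

IV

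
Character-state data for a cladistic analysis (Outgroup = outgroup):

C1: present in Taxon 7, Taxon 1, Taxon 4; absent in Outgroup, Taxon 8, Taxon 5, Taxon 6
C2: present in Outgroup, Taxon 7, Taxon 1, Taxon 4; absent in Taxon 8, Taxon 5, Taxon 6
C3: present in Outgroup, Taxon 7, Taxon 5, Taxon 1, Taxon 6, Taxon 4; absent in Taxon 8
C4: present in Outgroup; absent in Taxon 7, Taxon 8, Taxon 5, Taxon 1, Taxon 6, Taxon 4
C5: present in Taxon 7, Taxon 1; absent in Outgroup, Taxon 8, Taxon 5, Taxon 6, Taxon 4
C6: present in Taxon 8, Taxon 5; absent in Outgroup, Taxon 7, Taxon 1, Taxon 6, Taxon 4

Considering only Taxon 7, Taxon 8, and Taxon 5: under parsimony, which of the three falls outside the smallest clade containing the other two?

Taxon 7

Character polarity is set by the outgroup: the derived state is whichever differs from the outgroup's state, so for C2, C3, C4 the derived state is 'absent', and for the remaining characters it is 'present'.
C1 (derived state 'present') is shared by Taxon 1, Taxon 4, and Taxon 7 — a synapomorphy uniting that clade.
C2 (derived state 'absent') is shared by Taxon 5, Taxon 6, and Taxon 8 — a synapomorphy uniting that clade.
C3: derived state 'absent' in Taxon 8 only — an autapomorphy, so it tells us nothing about relationships among taxa.
C4 (derived state 'absent') is shared by all ingroup taxa — unites the whole ingroup.
C5 (derived state 'present') is shared by Taxon 1 and Taxon 7 — a synapomorphy uniting that clade.
C6 (derived state 'present') is shared by Taxon 5 and Taxon 8 — a synapomorphy uniting that clade.
Most parsimonious ingroup topology: (((Taxon 7,Taxon 1),Taxon 4),((Taxon 8,Taxon 5),Taxon 6)).
Taxon 5 and Taxon 8 share a more recent common ancestor with each other than either does with Taxon 7, so Taxon 7 is the least closely related of the three.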